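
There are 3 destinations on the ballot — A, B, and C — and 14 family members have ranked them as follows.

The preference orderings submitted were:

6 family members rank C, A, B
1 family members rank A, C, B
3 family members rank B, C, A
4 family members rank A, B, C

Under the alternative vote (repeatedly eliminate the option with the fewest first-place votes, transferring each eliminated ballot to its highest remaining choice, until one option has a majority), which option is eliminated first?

B

Round 1: C 6, A 5, B 3. B has the fewest and is eliminated.
Round 2: C 9, A 5. C has a majority.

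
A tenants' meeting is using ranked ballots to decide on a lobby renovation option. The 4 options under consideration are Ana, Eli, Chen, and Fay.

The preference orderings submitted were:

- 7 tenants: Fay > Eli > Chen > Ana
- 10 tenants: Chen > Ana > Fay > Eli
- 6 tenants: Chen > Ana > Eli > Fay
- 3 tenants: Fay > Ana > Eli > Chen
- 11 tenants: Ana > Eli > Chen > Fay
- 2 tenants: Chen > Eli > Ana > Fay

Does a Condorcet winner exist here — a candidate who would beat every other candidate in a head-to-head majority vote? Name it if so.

Head-to-head results (39 voters total):
Ana vs Eli: Ana wins 30–9.
Ana vs Chen: Chen wins 25–14.
Ana vs Fay: Ana wins 29–10.
Eli vs Chen: Eli wins 21–18.
Eli vs Fay: Fay wins 20–19.
Chen vs Fay: Chen wins 29–10.
No candidate beats all others: Ana beats Eli beats Chen beats Ana, a majority cycle.

There is no Condorcet winner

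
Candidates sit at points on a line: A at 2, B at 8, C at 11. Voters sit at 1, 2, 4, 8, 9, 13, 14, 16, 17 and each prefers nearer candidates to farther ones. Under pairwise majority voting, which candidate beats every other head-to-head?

With single-peaked preferences on a line, the Condorcet winner is the candidate closest to the median voter.
The median voter (position 9) is closest to B at 8.
Check: B vs A — voters closer to B: 6 of 9.

B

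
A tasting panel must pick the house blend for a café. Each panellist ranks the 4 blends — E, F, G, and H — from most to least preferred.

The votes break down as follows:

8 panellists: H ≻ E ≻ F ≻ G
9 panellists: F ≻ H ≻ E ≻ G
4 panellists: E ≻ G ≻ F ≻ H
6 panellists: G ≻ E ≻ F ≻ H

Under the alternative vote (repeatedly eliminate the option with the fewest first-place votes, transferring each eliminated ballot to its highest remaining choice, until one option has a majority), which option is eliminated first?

E

Round 1: F 9, H 8, G 6, E 4. E has the fewest and is eliminated.
Round 2: G 10, F 9, H 8. H has the fewest and is eliminated.
Round 3: F 17, G 10. F has a majority.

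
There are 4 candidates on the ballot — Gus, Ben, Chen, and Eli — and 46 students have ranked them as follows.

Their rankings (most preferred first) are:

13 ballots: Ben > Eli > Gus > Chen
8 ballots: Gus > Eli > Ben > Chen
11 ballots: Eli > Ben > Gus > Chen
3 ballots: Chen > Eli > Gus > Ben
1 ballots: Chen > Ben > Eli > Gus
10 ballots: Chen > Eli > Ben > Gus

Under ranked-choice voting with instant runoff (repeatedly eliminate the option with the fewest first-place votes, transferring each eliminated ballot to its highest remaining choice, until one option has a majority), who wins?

Round 1: Chen 14, Ben 13, Eli 11, Gus 8. Gus has the fewest and is eliminated.
Round 2: Eli 19, Chen 14, Ben 13. Ben has the fewest and is eliminated.
Round 3: Eli 32, Chen 14. Eli has a majority.

Eli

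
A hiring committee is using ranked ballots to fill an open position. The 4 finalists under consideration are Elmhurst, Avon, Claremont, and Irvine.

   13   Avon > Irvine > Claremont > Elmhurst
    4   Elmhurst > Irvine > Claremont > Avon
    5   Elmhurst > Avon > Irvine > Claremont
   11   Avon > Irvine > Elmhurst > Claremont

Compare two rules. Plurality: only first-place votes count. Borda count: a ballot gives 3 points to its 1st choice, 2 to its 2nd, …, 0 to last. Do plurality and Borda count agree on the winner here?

Yes

Plurality first-place counts: Elmhurst 9, Avon 24, Claremont 0, Irvine 0 → Avon.
Borda totals: Elmhurst 38, Avon 82, Claremont 17, Irvine 61 → Avon.
The two rules agree on Avon.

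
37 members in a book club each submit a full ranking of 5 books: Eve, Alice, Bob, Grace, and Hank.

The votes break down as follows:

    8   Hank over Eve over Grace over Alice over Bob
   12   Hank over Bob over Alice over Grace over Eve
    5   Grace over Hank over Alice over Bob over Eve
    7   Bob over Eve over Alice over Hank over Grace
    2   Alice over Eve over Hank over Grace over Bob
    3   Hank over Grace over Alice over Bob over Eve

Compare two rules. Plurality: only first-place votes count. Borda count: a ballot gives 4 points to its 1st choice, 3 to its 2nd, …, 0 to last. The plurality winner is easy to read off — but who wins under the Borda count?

Hank

Plurality first-place counts: Eve 0, Alice 2, Bob 7, Grace 5, Hank 23 → Hank.
Borda totals: Eve 51, Alice 70, Bob 72, Grace 59, Hank 118 → Hank.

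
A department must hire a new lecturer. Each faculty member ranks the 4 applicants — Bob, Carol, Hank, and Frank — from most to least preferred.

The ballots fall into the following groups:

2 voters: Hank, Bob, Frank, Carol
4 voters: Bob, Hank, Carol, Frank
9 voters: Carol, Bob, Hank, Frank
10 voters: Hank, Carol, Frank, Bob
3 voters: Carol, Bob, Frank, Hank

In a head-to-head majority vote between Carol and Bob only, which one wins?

Ballots ranking Carol above Bob: 9+10+3 = 22.
Ballots ranking Bob above Carol: 2+4 = 6.
Carol wins the head-to-head, 22–6.

Carol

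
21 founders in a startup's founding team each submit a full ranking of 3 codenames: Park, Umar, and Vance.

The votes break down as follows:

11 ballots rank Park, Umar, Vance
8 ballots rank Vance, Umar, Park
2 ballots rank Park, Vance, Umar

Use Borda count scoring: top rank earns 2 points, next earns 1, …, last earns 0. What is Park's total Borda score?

Borda scores:
  Park: 11·2 + 8·0 + 2·2 = 26
  Umar: 11·1 + 8·1 + 2·0 = 19
  Vance: 11·0 + 8·2 + 2·1 = 18

26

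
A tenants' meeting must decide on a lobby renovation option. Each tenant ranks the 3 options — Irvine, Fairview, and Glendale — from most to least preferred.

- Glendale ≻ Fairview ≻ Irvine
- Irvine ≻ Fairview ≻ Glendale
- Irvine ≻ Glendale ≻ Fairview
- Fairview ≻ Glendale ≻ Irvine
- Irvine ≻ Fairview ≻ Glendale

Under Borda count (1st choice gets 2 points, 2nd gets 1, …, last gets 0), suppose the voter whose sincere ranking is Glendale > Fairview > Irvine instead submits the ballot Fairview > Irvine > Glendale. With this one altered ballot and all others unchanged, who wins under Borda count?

Irvine

Borda totals with the altered ballot: Irvine 7, Fairview 6, Glendale 2.
The winner is unchanged: still Irvine.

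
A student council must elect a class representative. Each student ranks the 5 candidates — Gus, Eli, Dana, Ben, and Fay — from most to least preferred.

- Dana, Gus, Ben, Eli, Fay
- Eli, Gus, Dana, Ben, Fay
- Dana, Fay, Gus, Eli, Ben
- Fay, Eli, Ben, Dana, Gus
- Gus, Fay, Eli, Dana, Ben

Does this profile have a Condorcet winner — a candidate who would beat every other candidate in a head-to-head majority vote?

Head-to-head results (5 voters total):
Gus vs Eli: Gus wins 3–2.
Gus vs Dana: Dana wins 3–2.
Gus vs Ben: Gus wins 4–1.
Gus vs Fay: Gus wins 3–2.
Eli vs Dana: Eli wins 3–2.
Eli vs Ben: Eli wins 4–1.
Eli vs Fay: Fay wins 3–2.
Dana vs Ben: Dana wins 4–1.
Dana vs Fay: Dana wins 3–2.
Ben vs Fay: Fay wins 3–2.
No candidate beats all others: Gus beats Eli beats Dana beats Gus, a majority cycle.

No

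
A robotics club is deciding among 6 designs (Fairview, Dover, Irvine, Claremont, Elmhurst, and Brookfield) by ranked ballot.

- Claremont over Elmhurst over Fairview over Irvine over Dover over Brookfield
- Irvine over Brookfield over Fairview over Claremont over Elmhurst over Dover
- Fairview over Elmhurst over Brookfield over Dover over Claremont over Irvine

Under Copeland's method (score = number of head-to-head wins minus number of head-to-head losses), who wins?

Fairview

Pairwise results:
  Fairview vs Dover: Fairview wins 3–0.
  Fairview vs Irvine: Fairview wins 2–1.
  Fairview vs Claremont: Fairview wins 2–1.
  Fairview vs Elmhurst: Fairview wins 2–1.
  Fairview vs Brookfield: Fairview wins 2–1.
  Dover vs Irvine: Irvine wins 2–1.
  Dover vs Claremont: Claremont wins 2–1.
  Dover vs Elmhurst: Elmhurst wins 3–0.
  Dover vs Brookfield: Brookfield wins 2–1.
  Irvine vs Claremont: Claremont wins 2–1.
  Irvine vs Elmhurst: Elmhurst wins 2–1.
  Irvine vs Brookfield: Irvine wins 2–1.
  Claremont vs Elmhurst: Claremont wins 2–1.
  Claremont vs Brookfield: Brookfield wins 2–1.
  Elmhurst vs Brookfield: Elmhurst wins 2–1.
Copeland scores (wins − losses):
  Fairview: 5 − 0 = 5
  Dover: 0 − 5 = -5
  Irvine: 2 − 3 = -1
  Claremont: 3 − 2 = 1
  Elmhurst: 3 − 2 = 1
  Brookfield: 2 − 3 = -1
Fairview has the best Copeland score.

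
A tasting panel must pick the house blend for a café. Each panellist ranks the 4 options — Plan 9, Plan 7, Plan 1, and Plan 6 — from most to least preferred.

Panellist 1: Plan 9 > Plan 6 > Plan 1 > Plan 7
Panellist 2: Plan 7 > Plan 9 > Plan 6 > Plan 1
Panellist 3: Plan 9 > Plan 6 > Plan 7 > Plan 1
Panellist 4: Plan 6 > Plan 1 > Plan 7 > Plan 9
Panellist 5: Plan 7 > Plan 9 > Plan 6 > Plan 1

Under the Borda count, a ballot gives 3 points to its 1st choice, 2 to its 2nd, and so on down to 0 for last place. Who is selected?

Plan 9

Borda scores:
  Plan 9: 3 + 2 + 3 + 0 + 2 = 10
  Plan 7: 0 + 3 + 1 + 1 + 3 = 8
  Plan 1: 1 + 0 + 0 + 2 + 0 = 3
  Plan 6: 2 + 1 + 2 + 3 + 1 = 9
Plan 9 has the highest total.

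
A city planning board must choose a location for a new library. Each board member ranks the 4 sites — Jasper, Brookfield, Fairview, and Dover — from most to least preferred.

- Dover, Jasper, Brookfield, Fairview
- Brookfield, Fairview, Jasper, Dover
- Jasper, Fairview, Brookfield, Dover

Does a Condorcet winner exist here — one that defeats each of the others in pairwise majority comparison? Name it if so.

Jasper

Head-to-head results (3 voters total):
Jasper vs Brookfield: Jasper wins 2–1.
Jasper vs Fairview: Jasper wins 2–1.
Jasper vs Dover: Jasper wins 2–1.
Brookfield vs Fairview: Brookfield wins 2–1.
Brookfield vs Dover: Brookfield wins 2–1.
Fairview vs Dover: Fairview wins 2–1.
Jasper beats each rival — Brookfield (2–1), Fairview (2–1), Dover (2–1) — so Jasper is the Condorcet winner.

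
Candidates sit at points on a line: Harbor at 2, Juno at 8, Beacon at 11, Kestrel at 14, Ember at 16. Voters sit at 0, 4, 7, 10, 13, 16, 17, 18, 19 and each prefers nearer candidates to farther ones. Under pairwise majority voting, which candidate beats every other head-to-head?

Kestrel

With single-peaked preferences on a line, the Condorcet winner is the candidate closest to the median voter.
The median voter (position 13) is closest to Kestrel at 14.
Check: Kestrel vs Harbor — voters closer to Kestrel: 6 of 9.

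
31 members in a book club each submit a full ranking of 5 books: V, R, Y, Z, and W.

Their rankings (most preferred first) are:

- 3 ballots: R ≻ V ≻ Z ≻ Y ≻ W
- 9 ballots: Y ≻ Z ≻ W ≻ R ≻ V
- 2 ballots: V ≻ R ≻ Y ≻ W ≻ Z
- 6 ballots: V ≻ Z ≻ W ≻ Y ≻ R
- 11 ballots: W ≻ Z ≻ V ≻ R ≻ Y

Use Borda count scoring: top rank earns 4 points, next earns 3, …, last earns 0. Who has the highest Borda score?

Z

Borda scores:
  V: 3·3 + 9·0 + 2·4 + 6·4 + 11·2 = 63
  R: 3·4 + 9·1 + 2·3 + 6·0 + 11·1 = 38
  Y: 3·1 + 9·4 + 2·2 + 6·1 + 11·0 = 49
  Z: 3·2 + 9·3 + 2·0 + 6·3 + 11·3 = 84
  W: 3·0 + 9·2 + 2·1 + 6·2 + 11·4 = 76
Z has the highest total.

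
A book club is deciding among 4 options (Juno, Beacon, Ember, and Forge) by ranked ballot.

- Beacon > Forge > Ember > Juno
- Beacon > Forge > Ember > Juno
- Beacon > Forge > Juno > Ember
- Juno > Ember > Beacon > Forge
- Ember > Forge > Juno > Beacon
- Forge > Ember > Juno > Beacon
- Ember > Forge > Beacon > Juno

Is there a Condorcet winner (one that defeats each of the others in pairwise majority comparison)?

No

Head-to-head results (7 voters total):
Juno vs Beacon: Beacon wins 4–3.
Juno vs Ember: Ember wins 5–2.
Juno vs Forge: Forge wins 6–1.
Beacon vs Ember: Ember wins 4–3.
Beacon vs Forge: Beacon wins 4–3.
Ember vs Forge: Forge wins 4–3.
No candidate beats all others: Beacon beats Forge beats Ember beats Beacon, a majority cycle.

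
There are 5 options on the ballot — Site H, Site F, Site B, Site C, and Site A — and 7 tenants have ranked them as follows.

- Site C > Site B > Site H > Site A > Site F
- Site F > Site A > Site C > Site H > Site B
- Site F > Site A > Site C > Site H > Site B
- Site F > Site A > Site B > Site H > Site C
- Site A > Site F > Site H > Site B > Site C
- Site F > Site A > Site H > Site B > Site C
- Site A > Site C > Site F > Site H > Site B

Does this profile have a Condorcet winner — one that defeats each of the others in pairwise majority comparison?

Yes

Head-to-head results (7 voters total):
Site H vs Site F: Site F wins 6–1.
Site H vs Site B: Site H wins 5–2.
Site H vs Site C: Site C wins 4–3.
Site H vs Site A: Site A wins 6–1.
Site F vs Site B: Site F wins 6–1.
Site F vs Site C: Site F wins 5–2.
Site F vs Site A: Site F wins 4–3.
Site B vs Site C: Site C wins 4–3.
Site B vs Site A: Site A wins 6–1.
Site C vs Site A: Site A wins 6–1.
Site F beats each rival — Site H (6–1), Site B (6–1), Site C (5–2), Site A (4–3) — so Site F is the Condorcet winner.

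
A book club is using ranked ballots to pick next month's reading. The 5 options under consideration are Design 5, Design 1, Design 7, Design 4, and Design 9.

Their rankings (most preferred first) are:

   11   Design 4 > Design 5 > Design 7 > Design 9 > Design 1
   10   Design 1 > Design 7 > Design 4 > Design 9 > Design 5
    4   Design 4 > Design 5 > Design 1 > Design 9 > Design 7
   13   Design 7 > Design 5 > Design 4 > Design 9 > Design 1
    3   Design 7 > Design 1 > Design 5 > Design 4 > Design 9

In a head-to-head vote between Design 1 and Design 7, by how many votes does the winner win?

Ballots ranking Design 1 above Design 7: 10+4 = 14.
Ballots ranking Design 7 above Design 1: 11+13+3 = 27.
Design 7 wins 27–14, a margin of 13.

13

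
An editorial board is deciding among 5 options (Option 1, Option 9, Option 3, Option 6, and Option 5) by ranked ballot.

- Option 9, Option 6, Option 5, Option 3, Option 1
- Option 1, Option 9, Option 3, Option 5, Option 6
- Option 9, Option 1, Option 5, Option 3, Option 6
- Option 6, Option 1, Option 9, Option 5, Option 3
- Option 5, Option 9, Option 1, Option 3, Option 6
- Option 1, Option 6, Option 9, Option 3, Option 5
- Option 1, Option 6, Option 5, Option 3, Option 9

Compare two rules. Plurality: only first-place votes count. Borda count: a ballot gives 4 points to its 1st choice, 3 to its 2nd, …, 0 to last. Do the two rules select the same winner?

Yes

Plurality first-place counts: Option 1 3, Option 9 2, Option 3 0, Option 6 1, Option 5 1 → Option 1.
Borda totals: Option 1 20, Option 9 18, Option 3 7, Option 6 13, Option 5 12 → Option 1.
The two rules agree on Option 1.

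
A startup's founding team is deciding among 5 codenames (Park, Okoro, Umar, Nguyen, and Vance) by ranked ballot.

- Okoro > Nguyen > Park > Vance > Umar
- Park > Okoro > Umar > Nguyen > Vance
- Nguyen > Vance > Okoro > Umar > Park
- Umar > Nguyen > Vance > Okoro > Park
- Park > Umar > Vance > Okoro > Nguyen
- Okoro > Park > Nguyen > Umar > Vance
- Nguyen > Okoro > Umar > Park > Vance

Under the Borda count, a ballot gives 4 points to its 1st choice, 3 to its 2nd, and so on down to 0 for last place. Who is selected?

Borda scores:
  Park: 2 + 4 + 0 + 0 + 4 + 3 + 1 = 14
  Okoro: 4 + 3 + 2 + 1 + 1 + 4 + 3 = 18
  Umar: 0 + 2 + 1 + 4 + 3 + 1 + 2 = 13
  Nguyen: 3 + 1 + 4 + 3 + 0 + 2 + 4 = 17
  Vance: 1 + 0 + 3 + 2 + 2 + 0 + 0 = 8
Okoro has the highest total.

Okoro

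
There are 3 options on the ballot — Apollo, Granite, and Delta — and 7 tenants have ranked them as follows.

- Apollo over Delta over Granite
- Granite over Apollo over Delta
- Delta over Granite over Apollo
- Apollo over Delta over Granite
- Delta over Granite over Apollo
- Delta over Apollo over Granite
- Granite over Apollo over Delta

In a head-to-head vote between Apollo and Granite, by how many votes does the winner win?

Ballots ranking Apollo above Granite: 3.
Ballots ranking Granite above Apollo: 4.
Granite wins 4–3, a margin of 1.

1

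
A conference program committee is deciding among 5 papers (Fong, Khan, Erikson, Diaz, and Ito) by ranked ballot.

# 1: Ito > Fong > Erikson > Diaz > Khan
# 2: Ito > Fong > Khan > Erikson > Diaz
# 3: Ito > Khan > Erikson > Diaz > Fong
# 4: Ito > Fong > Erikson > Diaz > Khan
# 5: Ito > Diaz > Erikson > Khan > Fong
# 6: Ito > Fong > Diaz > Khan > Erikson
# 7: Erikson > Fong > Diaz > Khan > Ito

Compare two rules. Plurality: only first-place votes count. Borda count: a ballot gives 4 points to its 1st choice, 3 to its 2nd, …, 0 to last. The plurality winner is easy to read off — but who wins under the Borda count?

Plurality first-place counts: Fong 0, Khan 0, Erikson 1, Diaz 0, Ito 6 → Ito.
Borda totals: Fong 15, Khan 8, Erikson 13, Diaz 10, Ito 24 → Ito.

Ito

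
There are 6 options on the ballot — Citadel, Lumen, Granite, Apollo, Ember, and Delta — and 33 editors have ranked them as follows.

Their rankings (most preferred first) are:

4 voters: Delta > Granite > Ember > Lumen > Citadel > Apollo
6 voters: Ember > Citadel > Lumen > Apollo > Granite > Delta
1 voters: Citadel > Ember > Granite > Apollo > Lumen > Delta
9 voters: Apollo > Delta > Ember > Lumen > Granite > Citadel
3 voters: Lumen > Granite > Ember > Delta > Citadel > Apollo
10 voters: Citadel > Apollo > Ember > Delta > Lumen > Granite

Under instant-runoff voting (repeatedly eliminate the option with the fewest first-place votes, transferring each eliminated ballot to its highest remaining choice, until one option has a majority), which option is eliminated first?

Round 1: Citadel 11, Apollo 9, Ember 6, Delta 4, Lumen 3, Granite 0. Granite has the fewest and is eliminated.
Round 2: Citadel 11, Apollo 9, Ember 6, Delta 4, Lumen 3. Lumen has the fewest and is eliminated.
Round 3: Citadel 11, Apollo 9, Ember 9, Delta 4. Delta has the fewest and is eliminated.
Round 4: Ember 13, Citadel 11, Apollo 9. Apollo has the fewest and is eliminated.
Round 5: Ember 22, Citadel 11. Ember has a majority.

Granite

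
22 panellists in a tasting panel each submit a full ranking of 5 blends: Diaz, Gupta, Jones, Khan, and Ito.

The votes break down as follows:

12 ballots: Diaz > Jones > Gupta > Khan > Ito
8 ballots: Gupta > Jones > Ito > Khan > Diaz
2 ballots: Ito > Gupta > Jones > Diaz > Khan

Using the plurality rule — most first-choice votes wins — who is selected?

Diaz

First-place vote totals:
  Diaz: 12
  Gupta: 8
  Jones: 0
  Khan: 0
  Ito: 2
Diaz has the most first-place votes.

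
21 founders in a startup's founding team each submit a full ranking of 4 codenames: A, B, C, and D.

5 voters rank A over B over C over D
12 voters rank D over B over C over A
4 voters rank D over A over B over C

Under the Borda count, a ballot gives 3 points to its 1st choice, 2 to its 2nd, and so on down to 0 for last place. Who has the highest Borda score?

Borda scores:
  A: 5·3 + 12·0 + 4·2 = 23
  B: 5·2 + 12·2 + 4·1 = 38
  C: 5·1 + 12·1 + 4·0 = 17
  D: 5·0 + 12·3 + 4·3 = 48
D has the highest total.

D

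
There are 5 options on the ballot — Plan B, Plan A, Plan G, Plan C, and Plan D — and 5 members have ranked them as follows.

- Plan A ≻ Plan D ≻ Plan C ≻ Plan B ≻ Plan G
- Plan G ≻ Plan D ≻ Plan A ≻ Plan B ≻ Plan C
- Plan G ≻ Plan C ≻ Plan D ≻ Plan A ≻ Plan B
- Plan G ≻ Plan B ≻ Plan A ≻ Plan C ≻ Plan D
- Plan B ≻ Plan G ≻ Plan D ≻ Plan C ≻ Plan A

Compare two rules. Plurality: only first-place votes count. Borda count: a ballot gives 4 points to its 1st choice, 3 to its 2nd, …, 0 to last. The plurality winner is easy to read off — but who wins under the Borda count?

Plurality first-place counts: Plan B 1, Plan A 1, Plan G 3, Plan C 0, Plan D 0 → Plan G.
Borda totals: Plan B 9, Plan A 9, Plan G 15, Plan C 7, Plan D 10 → Plan G.

Plan G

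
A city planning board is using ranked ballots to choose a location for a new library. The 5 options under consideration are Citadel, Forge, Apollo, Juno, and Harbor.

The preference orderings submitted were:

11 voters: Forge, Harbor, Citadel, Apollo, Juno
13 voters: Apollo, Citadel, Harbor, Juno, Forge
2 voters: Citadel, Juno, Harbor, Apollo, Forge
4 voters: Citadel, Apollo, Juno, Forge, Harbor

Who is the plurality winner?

First-place vote totals:
  Citadel: 6
  Forge: 11
  Apollo: 13
  Juno: 0
  Harbor: 0
Apollo has the most first-place votes.

Apollo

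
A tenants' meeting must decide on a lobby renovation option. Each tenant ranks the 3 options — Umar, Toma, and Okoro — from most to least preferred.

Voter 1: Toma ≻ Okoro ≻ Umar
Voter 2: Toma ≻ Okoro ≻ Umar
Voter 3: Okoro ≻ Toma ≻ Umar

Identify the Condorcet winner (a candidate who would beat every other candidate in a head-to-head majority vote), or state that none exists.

Toma

Head-to-head results (3 voters total):
Umar vs Toma: Toma wins 3–0.
Umar vs Okoro: Okoro wins 3–0.
Toma vs Okoro: Toma wins 2–1.
Toma beats each rival — Umar (3–0), Okoro (2–1) — so Toma is the Condorcet winner.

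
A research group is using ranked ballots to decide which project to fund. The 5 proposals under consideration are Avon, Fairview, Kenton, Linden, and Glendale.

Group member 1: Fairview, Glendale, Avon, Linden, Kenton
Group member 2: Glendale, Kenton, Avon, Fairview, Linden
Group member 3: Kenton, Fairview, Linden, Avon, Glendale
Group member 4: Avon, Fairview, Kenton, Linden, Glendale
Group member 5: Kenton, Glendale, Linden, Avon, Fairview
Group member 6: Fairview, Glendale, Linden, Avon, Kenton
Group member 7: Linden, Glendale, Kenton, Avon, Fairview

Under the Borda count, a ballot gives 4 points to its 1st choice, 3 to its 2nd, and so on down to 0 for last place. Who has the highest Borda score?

Glendale

Borda scores:
  Avon: 2 + 2 + 1 + 4 + 1 + 1 + 1 = 12
  Fairview: 4 + 1 + 3 + 3 + 0 + 4 + 0 = 15
  Kenton: 0 + 3 + 4 + 2 + 4 + 0 + 2 = 15
  Linden: 1 + 0 + 2 + 1 + 2 + 2 + 4 = 12
  Glendale: 3 + 4 + 0 + 0 + 3 + 3 + 3 = 16
Glendale has the highest total.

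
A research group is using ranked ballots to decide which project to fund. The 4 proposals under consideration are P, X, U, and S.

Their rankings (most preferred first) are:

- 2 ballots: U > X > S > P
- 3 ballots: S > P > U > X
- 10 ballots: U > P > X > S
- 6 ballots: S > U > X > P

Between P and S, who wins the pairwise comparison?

S

Ballots ranking P above S: 10.
Ballots ranking S above P: 2+3+6 = 11.
S wins the head-to-head, 11–10.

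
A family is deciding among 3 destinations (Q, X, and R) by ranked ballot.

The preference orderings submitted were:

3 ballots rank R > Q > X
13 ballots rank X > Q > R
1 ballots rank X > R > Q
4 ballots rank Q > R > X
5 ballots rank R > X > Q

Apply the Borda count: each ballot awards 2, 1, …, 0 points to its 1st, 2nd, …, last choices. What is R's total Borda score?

Borda scores:
  Q: 3·1 + 13·1 + 0 + 4·2 + 5·0 = 24
  X: 3·0 + 13·2 + 2 + 4·0 + 5·1 = 33
  R: 3·2 + 13·0 + 1 + 4·1 + 5·2 = 21

21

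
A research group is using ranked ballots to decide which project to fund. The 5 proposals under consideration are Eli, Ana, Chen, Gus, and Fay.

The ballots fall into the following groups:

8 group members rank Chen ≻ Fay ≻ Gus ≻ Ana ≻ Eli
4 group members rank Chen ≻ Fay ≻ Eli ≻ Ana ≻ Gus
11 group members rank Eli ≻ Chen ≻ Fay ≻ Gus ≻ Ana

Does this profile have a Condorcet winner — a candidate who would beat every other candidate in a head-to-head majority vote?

Yes

Head-to-head results (23 voters total):
Eli vs Ana: Eli wins 15–8.
Eli vs Chen: Chen wins 12–11.
Eli vs Gus: Eli wins 15–8.
Eli vs Fay: Fay wins 12–11.
Ana vs Chen: Chen wins 23–0.
Ana vs Gus: Gus wins 19–4.
Ana vs Fay: Fay wins 23–0.
Chen vs Gus: Chen wins 23–0.
Chen vs Fay: Chen wins 23–0.
Gus vs Fay: Fay wins 23–0.
Chen beats each rival — Eli (12–11), Ana (23–0), Gus (23–0), Fay (23–0) — so Chen is the Condorcet winner.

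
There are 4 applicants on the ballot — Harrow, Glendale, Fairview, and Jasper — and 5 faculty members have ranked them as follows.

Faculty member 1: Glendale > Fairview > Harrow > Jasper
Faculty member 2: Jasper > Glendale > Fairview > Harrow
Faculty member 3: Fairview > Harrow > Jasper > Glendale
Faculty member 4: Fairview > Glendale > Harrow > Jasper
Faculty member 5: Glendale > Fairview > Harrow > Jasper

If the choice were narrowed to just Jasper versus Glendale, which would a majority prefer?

Ballots ranking Jasper above Glendale: 2.
Ballots ranking Glendale above Jasper: 3.
Glendale wins the head-to-head, 3–2.

Glendale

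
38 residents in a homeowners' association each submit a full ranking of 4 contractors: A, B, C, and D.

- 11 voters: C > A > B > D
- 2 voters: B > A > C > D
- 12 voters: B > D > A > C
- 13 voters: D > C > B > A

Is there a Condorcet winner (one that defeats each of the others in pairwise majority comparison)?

No

Head-to-head results (38 voters total):
A vs B: B wins 27–11.
A vs C: C wins 24–14.
A vs D: D wins 25–13.
B vs C: C wins 24–14.
B vs D: B wins 25–13.
C vs D: D wins 25–13.
No candidate beats all others: B beats D beats C beats B, a majority cycle.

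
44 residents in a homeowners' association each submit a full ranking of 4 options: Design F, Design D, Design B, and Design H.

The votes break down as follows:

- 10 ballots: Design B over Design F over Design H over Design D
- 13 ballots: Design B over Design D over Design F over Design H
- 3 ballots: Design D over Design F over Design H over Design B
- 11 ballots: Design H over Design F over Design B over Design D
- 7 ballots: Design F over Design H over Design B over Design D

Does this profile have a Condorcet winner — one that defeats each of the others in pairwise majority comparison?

Head-to-head results (44 voters total):
Design F vs Design D: Design F wins 28–16.
Design F vs Design B: Design B wins 23–21.
Design F vs Design H: Design F wins 33–11.
Design D vs Design B: Design B wins 41–3.
Design D vs Design H: Design H wins 28–16.
Design B vs Design H: Design B wins 23–21.
Design B beats each rival — Design F (23–21), Design D (41–3), Design H (23–21) — so Design B is the Condorcet winner.

Yes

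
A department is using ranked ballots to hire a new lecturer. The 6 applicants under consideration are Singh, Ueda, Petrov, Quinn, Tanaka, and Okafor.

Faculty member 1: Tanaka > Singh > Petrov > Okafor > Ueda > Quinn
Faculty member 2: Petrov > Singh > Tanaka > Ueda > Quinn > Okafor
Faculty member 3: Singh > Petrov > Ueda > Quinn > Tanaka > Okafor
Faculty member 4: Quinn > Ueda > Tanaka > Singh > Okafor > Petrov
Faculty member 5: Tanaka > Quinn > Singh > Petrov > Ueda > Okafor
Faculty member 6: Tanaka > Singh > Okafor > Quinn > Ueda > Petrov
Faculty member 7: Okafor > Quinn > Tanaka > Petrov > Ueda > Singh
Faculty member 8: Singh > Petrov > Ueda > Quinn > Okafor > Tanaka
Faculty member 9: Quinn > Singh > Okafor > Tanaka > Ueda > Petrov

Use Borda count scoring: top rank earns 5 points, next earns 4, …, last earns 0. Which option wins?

Borda scores:
  Singh: 4 + 4 + 5 + 2 + 3 + 4 + 0 + 5 + 4 = 31
  Ueda: 1 + 2 + 3 + 4 + 1 + 1 + 1 + 3 + 1 = 17
  Petrov: 3 + 5 + 4 + 0 + 2 + 0 + 2 + 4 + 0 = 20
  Quinn: 0 + 1 + 2 + 5 + 4 + 2 + 4 + 2 + 5 = 25
  Tanaka: 5 + 3 + 1 + 3 + 5 + 5 + 3 + 0 + 2 = 27
  Okafor: 2 + 0 + 0 + 1 + 0 + 3 + 5 + 1 + 3 = 15
Singh has the highest total.

Singh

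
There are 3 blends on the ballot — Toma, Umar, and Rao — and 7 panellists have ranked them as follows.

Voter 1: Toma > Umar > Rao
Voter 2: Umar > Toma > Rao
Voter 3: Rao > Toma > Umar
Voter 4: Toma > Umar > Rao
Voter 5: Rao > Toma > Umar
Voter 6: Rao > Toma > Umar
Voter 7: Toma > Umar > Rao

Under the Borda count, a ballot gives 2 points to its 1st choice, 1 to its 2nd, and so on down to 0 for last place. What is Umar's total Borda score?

5

Borda scores:
  Toma: 2 + 1 + 1 + 2 + 1 + 1 + 2 = 10
  Umar: 1 + 2 + 0 + 1 + 0 + 0 + 1 = 5
  Rao: 0 + 0 + 2 + 0 + 2 + 2 + 0 = 6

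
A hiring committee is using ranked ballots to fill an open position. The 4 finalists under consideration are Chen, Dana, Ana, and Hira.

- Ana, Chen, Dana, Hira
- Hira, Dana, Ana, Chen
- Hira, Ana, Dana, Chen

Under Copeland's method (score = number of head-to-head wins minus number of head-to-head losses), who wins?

Hira

Pairwise results:
  Chen vs Dana: Dana wins 2–1.
  Chen vs Ana: Ana wins 3–0.
  Chen vs Hira: Hira wins 2–1.
  Dana vs Ana: Ana wins 2–1.
  Dana vs Hira: Hira wins 2–1.
  Ana vs Hira: Hira wins 2–1.
Copeland scores (wins − losses):
  Chen: 0 − 3 = -3
  Dana: 1 − 2 = -1
  Ana: 2 − 1 = 1
  Hira: 3 − 0 = 3
Hira has the best Copeland score.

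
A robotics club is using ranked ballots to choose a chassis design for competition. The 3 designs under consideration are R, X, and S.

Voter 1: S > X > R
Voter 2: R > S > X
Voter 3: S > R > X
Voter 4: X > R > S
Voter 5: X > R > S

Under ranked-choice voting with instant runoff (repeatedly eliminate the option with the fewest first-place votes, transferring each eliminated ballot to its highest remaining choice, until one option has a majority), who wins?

S

Round 1: X 2, S 2, R 1. R has the fewest and is eliminated.
Round 2: S 3, X 2. S has a majority.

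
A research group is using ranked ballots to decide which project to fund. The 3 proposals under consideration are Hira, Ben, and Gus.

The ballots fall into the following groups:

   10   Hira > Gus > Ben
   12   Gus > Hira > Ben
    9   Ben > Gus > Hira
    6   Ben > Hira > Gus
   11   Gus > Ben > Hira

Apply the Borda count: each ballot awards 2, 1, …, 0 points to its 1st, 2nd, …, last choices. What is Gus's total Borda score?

Borda scores:
  Hira: 10·2 + 12·1 + 9·0 + 6·1 + 11·0 = 38
  Ben: 10·0 + 12·0 + 9·2 + 6·2 + 11·1 = 41
  Gus: 10·1 + 12·2 + 9·1 + 6·0 + 11·2 = 65

65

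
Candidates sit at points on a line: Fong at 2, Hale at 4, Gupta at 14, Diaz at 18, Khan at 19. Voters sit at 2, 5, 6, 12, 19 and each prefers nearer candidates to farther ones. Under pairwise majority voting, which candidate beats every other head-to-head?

Hale

With single-peaked preferences on a line, the Condorcet winner is the candidate closest to the median voter.
The median voter (position 6) is closest to Hale at 4.
Check: Hale vs Fong — voters closer to Hale: 4 of 5.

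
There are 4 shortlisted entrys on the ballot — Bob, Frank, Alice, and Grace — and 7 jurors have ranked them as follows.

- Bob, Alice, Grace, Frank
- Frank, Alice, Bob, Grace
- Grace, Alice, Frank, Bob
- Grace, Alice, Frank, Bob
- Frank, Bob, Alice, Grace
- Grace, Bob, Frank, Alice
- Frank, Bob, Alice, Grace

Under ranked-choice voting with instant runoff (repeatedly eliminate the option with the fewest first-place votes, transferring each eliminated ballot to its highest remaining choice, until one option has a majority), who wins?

Grace

Round 1: Frank 3, Grace 3, Bob 1, Alice 0. Alice has the fewest and is eliminated.
Round 2: Frank 3, Grace 3, Bob 1. Bob has the fewest and is eliminated.
Round 3: Grace 4, Frank 3. Grace has a majority.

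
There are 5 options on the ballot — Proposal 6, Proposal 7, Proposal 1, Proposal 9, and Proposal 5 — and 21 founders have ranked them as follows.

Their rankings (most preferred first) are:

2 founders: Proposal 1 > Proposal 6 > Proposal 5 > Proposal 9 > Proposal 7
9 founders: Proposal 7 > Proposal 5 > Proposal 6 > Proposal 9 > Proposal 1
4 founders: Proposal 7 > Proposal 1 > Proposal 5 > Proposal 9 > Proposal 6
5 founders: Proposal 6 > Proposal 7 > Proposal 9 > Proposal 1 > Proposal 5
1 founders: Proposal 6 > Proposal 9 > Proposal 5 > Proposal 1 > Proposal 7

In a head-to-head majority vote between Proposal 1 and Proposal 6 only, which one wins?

Proposal 6

Ballots ranking Proposal 1 above Proposal 6: 2+4 = 6.
Ballots ranking Proposal 6 above Proposal 1: 9+5+1 = 15.
Proposal 6 wins the head-to-head, 15–6.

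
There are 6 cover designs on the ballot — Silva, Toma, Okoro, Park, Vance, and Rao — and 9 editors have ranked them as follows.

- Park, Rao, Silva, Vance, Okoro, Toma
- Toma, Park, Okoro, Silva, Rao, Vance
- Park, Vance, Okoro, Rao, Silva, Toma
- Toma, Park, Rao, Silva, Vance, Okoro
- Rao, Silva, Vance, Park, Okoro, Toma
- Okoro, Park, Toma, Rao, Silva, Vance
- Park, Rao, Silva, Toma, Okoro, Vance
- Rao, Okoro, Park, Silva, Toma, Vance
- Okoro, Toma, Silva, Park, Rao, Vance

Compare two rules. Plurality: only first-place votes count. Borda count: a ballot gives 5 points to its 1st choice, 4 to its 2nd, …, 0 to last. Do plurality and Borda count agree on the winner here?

Plurality first-place counts: Silva 0, Toma 2, Okoro 2, Park 3, Vance 0, Rao 2 → Park.
Borda totals: Silva 21, Toma 20, Okoro 23, Park 34, Vance 10, Rao 27 → Park.
The two rules agree on Park.

Yes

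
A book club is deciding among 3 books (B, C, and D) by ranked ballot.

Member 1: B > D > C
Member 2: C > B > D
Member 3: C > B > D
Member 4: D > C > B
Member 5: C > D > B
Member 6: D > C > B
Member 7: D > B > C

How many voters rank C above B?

5

Ballots ranking C above B: 5.
Ballots ranking B above C: 2.
So 5 of 7 voters prefer C to B.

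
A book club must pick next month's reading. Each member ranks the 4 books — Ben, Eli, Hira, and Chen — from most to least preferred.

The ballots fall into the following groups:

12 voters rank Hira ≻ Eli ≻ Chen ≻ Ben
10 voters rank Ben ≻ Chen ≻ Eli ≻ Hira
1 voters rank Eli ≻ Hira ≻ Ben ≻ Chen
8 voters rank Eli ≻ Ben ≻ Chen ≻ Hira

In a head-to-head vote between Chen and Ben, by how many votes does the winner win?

Ballots ranking Chen above Ben: 12.
Ballots ranking Ben above Chen: 10+1+8 = 19.
Ben wins 19–12, a margin of 7.

7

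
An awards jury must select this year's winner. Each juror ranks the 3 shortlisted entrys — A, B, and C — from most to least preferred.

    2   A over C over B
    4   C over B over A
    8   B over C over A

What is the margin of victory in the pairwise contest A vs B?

10

Ballots ranking A above B: 2.
Ballots ranking B above A: 4+8 = 12.
B wins 12–2, a margin of 10.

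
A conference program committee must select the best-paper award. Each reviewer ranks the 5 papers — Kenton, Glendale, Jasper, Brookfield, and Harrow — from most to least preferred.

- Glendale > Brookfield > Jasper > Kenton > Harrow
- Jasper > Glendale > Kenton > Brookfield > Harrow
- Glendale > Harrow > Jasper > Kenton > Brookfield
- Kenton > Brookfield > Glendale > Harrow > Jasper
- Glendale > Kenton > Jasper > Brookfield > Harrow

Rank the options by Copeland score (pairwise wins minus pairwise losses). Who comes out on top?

Glendale

Pairwise results:
  Kenton vs Glendale: Glendale wins 4–1.
  Kenton vs Jasper: Jasper wins 3–2.
  Kenton vs Brookfield: Kenton wins 4–1.
  Kenton vs Harrow: Kenton wins 4–1.
  Glendale vs Jasper: Glendale wins 4–1.
  Glendale vs Brookfield: Glendale wins 4–1.
  Glendale vs Harrow: Glendale wins 5–0.
  Jasper vs Brookfield: Jasper wins 3–2.
  Jasper vs Harrow: Jasper wins 3–2.
  Brookfield vs Harrow: Brookfield wins 4–1.
Copeland scores (wins − losses):
  Kenton: 2 − 2 = 0
  Glendale: 4 − 0 = 4
  Jasper: 3 − 1 = 2
  Brookfield: 1 − 3 = -2
  Harrow: 0 − 4 = -4
Glendale has the best Copeland score.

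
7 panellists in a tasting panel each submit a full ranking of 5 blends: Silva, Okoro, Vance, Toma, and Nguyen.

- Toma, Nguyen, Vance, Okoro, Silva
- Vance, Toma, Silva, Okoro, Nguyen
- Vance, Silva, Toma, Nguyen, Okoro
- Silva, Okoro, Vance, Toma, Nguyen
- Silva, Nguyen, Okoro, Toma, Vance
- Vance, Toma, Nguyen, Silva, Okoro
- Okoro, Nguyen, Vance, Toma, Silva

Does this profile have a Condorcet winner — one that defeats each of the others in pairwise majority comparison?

Yes

Head-to-head results (7 voters total):
Silva vs Okoro: Silva wins 5–2.
Silva vs Vance: Vance wins 5–2.
Silva vs Toma: Toma wins 4–3.
Silva vs Nguyen: Silva wins 4–3.
Okoro vs Vance: Vance wins 4–3.
Okoro vs Toma: Toma wins 4–3.
Okoro vs Nguyen: Nguyen wins 4–3.
Vance vs Toma: Vance wins 5–2.
Vance vs Nguyen: Vance wins 4–3.
Toma vs Nguyen: Toma wins 5–2.
Vance beats each rival — Silva (5–2), Okoro (4–3), Toma (5–2), Nguyen (4–3) — so Vance is the Condorcet winner.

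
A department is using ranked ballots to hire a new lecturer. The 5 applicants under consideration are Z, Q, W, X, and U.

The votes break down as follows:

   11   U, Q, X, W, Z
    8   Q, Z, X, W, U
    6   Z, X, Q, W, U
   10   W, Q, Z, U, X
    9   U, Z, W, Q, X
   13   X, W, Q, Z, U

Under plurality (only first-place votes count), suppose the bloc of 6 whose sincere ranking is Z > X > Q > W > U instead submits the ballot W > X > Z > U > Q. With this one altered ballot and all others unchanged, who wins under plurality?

U

First-place totals with the altered ballot: Z 0, Q 8, W 16, X 13, U 20.
The winner is unchanged: still U.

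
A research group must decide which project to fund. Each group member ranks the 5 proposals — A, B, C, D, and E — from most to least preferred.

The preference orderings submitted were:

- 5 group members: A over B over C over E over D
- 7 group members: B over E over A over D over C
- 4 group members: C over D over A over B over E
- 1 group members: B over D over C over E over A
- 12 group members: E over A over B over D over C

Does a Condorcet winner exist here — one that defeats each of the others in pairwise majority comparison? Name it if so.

There is no Condorcet winner

Head-to-head results (29 voters total):
A vs B: A wins 21–8.
A vs C: A wins 24–5.
A vs D: A wins 24–5.
A vs E: E wins 20–9.
B vs C: B wins 25–4.
B vs D: B wins 25–4.
B vs E: B wins 17–12.
C vs D: D wins 20–9.
C vs E: E wins 19–10.
D vs E: E wins 24–5.
No candidate beats all others: A beats B beats E beats A, a majority cycle.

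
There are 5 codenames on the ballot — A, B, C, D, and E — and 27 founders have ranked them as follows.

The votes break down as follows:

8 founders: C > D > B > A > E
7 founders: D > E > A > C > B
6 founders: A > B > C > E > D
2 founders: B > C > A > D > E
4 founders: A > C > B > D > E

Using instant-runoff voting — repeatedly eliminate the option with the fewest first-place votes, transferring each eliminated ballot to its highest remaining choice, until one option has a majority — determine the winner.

Round 1: A 10, C 8, D 7, B 2, E 0. E has the fewest and is eliminated.
Round 2: A 10, C 8, D 7, B 2. B has the fewest and is eliminated.
Round 3: A 10, C 10, D 7. D has the fewest and is eliminated.
Round 4: A 17, C 10. A has a majority.

A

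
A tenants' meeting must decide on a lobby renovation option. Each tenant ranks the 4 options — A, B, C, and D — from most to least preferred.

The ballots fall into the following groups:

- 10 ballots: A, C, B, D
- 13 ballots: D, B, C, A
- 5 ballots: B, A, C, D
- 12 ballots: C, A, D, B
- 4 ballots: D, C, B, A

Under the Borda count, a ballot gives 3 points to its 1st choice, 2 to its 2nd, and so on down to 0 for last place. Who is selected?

C

Borda scores:
  A: 10·3 + 13·0 + 5·2 + 12·2 + 4·0 = 64
  B: 10·1 + 13·2 + 5·3 + 12·0 + 4·1 = 55
  C: 10·2 + 13·1 + 5·1 + 12·3 + 4·2 = 82
  D: 10·0 + 13·3 + 5·0 + 12·1 + 4·3 = 63
C has the highest total.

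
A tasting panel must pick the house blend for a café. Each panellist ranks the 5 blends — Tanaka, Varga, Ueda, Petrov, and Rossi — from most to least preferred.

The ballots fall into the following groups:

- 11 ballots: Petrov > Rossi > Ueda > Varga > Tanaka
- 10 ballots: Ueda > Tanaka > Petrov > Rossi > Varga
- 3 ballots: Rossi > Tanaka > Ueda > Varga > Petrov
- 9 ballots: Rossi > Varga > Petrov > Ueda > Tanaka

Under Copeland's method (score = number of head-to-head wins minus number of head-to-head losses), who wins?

Pairwise results:
  Tanaka vs Varga: Varga wins 20–13.
  Tanaka vs Ueda: Ueda wins 30–3.
  Tanaka vs Petrov: Petrov wins 20–13.
  Tanaka vs Rossi: Rossi wins 23–10.
  Varga vs Ueda: Ueda wins 24–9.
  Varga vs Petrov: Petrov wins 21–12.
  Varga vs Rossi: Rossi wins 33–0.
  Ueda vs Petrov: Petrov wins 20–13.
  Ueda vs Rossi: Rossi wins 23–10.
  Petrov vs Rossi: Petrov wins 21–12.
Copeland scores (wins − losses):
  Tanaka: 0 − 4 = -4
  Varga: 1 − 3 = -2
  Ueda: 2 − 2 = 0
  Petrov: 4 − 0 = 4
  Rossi: 3 − 1 = 2
Petrov has the best Copeland score.

Petrov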